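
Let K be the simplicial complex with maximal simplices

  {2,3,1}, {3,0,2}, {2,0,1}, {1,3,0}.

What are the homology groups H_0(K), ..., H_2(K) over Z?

H_0 ≅ Z,  H_1 = 0,  H_2 ≅ Z.

K has 4 vertices, 6 edges, 4 triangles.
rank ∂_0 = 0, rank ∂_1 = 3 ⇒ b_0 = 4 − 0 − 3 = 1; all invariant factors of ∂_1 are 1 so no torsion. So H_0 ≅ Z.
rank ∂_1 = 3, rank ∂_2 = 3 ⇒ b_1 = 6 − 3 − 3 = 0; all invariant factors of ∂_2 are 1 so no torsion. So H_1 ≅ 0.
rank ∂_2 = 3, rank ∂_3 = 0 ⇒ b_2 = 4 − 3 − 0 = 1. So H_2 ≅ Z.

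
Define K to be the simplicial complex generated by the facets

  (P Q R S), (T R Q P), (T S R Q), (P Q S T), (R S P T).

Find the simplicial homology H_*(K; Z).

H_0 ≅ Z,  H_1 = 0,  H_2 = 0,  H_3 ≅ Z.

Order the vertices as P < Q < R < S < T. Listing each simplex with vertices in this order, K has dimension 3 with simplices:

  0-simplices (5): P, Q, R, S, T
  1-simplices (10): PQ, PR, PS, PT, QR, QS, QT, RS, RT, ST
  2-simplices (10): PQR, PQS, PQT, PRS, PRT, PST, QRS, QRT, QST, RST
  3-simplices (5): PQRS, PQRT, PQST, PRST, QRST

giving chain groups C_0 ≅ Z^5, C_1 ≅ Z^10, C_2 ≅ Z^10, C_3 ≅ Z^5.

Boundary ∂_1: C_1 → C_0 sends each edge [p,q] (with p < q) to q − p. For instance
  ∂PQ = Q − P.
The 5×10 boundary matrix has rank 4 and Smith normal form diag(1,1,1,1).

Boundary ∂_2: C_2 → C_1 maps a triangle to the signed sum of its edges. For instance
  ∂QRS = RS − QS + QR,
  ∂PQT = QT − PT + PQ.
The resulting 10×10 matrix has rank 6, and its Smith normal form has invariant factors (1,1,1,1,1,1).

The boundary map ∂_3: C_3 → C_2 sends each 3-simplex σ to the alternating sum Σ_i (−1)^i (σ with its i-th vertex removed). For instance
  ∂PQRT = QRT − PRT + PQT − PQR,
  ∂PQRS = QRS − PRS + PQS − PQR.
This gives a 10×5 integer matrix of rank 4; reducing to Smith normal form yields diagonal entries (1,1,1,1).

From H_k ≅ ker(∂_k) / im(∂_{k+1}) we obtain:

  H_0: rank C_0 − rank ∂_1 = 5 − 4 = 1, and the invariant factors of ∂_1 are all 1, so H_0 ≅ Z.
  H_1: rank ker ∂_1 − rank ∂_2 = (10 − 4) − 6 = 0, and the invariant factors of ∂_2 are all 1, so H_1 ≅ 0.
  H_2: rank ker ∂_2 − rank ∂_3 = (10 − 6) − 4 = 0, and the invariant factors of ∂_3 are all 1, so H_2 ≅ 0.
  H_3: rank ker ∂_3 − rank ∂_4 = (5 − 4) − 0 = 1, and there is no ∂_4, so H_3 ≅ Z.

(K is a triangulation of the 3-sphere S^3.)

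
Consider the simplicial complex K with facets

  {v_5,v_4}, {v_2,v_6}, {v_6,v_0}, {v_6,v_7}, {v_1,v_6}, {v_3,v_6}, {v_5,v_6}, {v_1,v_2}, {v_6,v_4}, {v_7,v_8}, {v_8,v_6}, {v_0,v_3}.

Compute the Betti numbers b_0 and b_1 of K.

b_0 = 1, b_1 = 4.

We work with the vertex ordering v_0 < v_1 < v_2 < v_3 < v_4 < v_5 < v_6 < v_7 < v_8. The simplices of K, each written with vertices in increasing order, are:

  0-simplices (9): [v_0], [v_1], [v_2], [v_3], [v_4], [v_5], [v_6], [v_7], [v_8]
  1-simplices (12): [v_0,v_3], [v_0,v_6], [v_1,v_2], [v_1,v_6], [v_2,v_6], [v_3,v_6], [v_4,v_5], [v_4,v_6], [v_5,v_6], [v_6,v_7], [v_6,v_8], [v_7,v_8]

giving chain groups C_0 ≅ Z^9, C_1 ≅ Z^12.

The boundary map ∂_1: C_1 → C_0 is given by ∂[p,q] = [q] − [p]. For instance
  ∂[v_1,v_2] = [v_2] − [v_1].
This gives a 9×12 integer matrix of rank 8; reducing to Smith normal form yields diagonal entries (1,1,1,1,1,1,1,1).

Now H_k = ker ∂_k / im ∂_{k+1}, so:

  H_0: rank C_0 − rank ∂_1 = 9 − 8 = 1, and the invariant factors of ∂_1 are all 1, so H_0 ≅ Z.
  H_1: rank ker ∂_1 − rank ∂_2 = (12 − 8) − 0 = 4, and there is no ∂_2, so H_1 ≅ Z^4.

Hence the Betti numbers are b_0 = 1, b_1 = 4.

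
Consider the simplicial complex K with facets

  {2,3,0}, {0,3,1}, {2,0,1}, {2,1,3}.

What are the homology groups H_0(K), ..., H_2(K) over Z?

H_0 ≅ Z,  H_1 = 0,  H_2 ≅ Z.

Order the vertices as 0 < 1 < 2 < 3. Listing each simplex with vertices in this order, K has dimension 2 with simplices:

  0-simplices (4): [0], [1], [2], [3]
  1-simplices (6): [0,1], [0,2], [0,3], [1,2], [1,3], [2,3]
  2-simplices (4): [0,1,2], [0,1,3], [0,2,3], [1,2,3]

giving chain groups C_0 ≅ Z^4, C_1 ≅ Z^6, C_2 ≅ Z^4.

Boundary ∂_1: C_1 → C_0 sends each edge [p,q] (with p < q) to q − p. For instance
  ∂[2,3] = [3] − [2].
As a 4×6 matrix over Z this has rank 3, with invariant factors (1,1,1).

Boundary ∂_2: C_2 → C_1 sends each 2-simplex [p,q,r] to [q,r] − [p,r] + [p,q]. For instance
  ∂[0,1,3] = [1,3] − [0,3] + [0,1],
  ∂[0,1,2] = [1,2] − [0,2] + [0,1].
The 6×4 boundary matrix has rank 3 and Smith normal form diag(1,1,1).

Computing H_k = (kernel of ∂_k) / (image of ∂_{k+1}):

  H_0: rank C_0 − rank ∂_1 = 4 − 3 = 1, and the invariant factors of ∂_1 are all 1, so H_0 ≅ Z.
  H_1: rank ker ∂_1 − rank ∂_2 = (6 − 3) − 3 = 0, and the invariant factors of ∂_2 are all 1, so H_1 ≅ 0.
  H_2: rank ker ∂_2 − rank ∂_3 = (4 − 3) − 0 = 1, and there is no ∂_3, so H_2 ≅ Z.

(K is a triangulation of the 2-sphere S^2.)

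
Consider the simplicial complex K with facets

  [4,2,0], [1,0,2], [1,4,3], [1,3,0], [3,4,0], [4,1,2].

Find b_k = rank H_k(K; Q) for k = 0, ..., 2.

K has 5 vertices, 9 edges, 6 triangles.
rank ∂_0 = 0, rank ∂_1 = 4 ⇒ b_0 = 5 − 0 − 4 = 1; all invariant factors of ∂_1 are 1 so no torsion. So H_0 ≅ Z.
rank ∂_1 = 4, rank ∂_2 = 5 ⇒ b_1 = 9 − 4 − 5 = 0; all invariant factors of ∂_2 are 1 so no torsion. So H_1 ≅ 0.
rank ∂_2 = 5, rank ∂_3 = 0 ⇒ b_2 = 6 − 5 − 0 = 1. So H_2 ≅ Z.

b_0 = 1, b_1 = 0, b_2 = 1.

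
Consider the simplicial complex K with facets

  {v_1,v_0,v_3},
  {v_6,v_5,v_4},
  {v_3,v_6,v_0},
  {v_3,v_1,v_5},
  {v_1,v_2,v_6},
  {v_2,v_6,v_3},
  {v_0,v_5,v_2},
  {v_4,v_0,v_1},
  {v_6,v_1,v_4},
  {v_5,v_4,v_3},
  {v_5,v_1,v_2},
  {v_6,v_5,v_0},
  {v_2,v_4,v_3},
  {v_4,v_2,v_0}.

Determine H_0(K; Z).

Take the total order v_0 < v_1 < v_2 < v_3 < v_4 < v_5 < v_6 on the vertex set. Then K (dimension 2) consists of the simplices:

  0-simplices (7): [v_0], [v_1], [v_2], [v_3], [v_4], [v_5], [v_6]
  1-simplices (21): (21 of them)
  2-simplices (14): (14 of them)

so the chain groups are C_0 ≅ Z^7, C_1 ≅ Z^21, C_2 ≅ Z^14.

∂_1: C_1 → C_0 maps an edge to its endpoints' difference, ∂[p,q] = q − p. For instance
  ∂[v_3,v_6] = [v_6] − [v_3].
This gives a 7×21 integer matrix of rank 6; reducing to Smith normal form yields diagonal entries (1,1,1,1,1,1).

∂_2: C_2 → C_1 acts by ∂[p,q,r] = [q,r] − [p,r] + [p,q]. For instance
  ∂[v_4,v_5,v_6] = [v_5,v_6] − [v_4,v_6] + [v_4,v_5],
  ∂[v_1,v_2,v_6] = [v_2,v_6] − [v_1,v_6] + [v_1,v_2].
This gives a 21×14 integer matrix of rank 13; reducing to Smith normal form yields diagonal entries (1,1,1,1,1,1,1,1,1,1,1,1,1).

From H_k ≅ ker(∂_k) / im(∂_{k+1}) we obtain:

  H_0: rank C_0 − rank ∂_1 = 7 − 6 = 1, and the invariant factors of ∂_1 are all 1, so H_0 ≅ Z.

(K is a triangulation of the torus T^2.)

H_0 = Z.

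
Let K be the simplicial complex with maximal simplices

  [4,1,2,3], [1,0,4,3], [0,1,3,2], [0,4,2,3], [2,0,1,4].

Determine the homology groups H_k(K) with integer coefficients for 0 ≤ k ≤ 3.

H_0 = Z,  H_1 = 0,  H_2 = 0,  H_3 = Z.

K has 5 vertices, 10 edges, 10 triangles, 5 3-simplices.
rank ∂_0 = 0, rank ∂_1 = 4 ⇒ b_0 = 5 − 0 − 4 = 1; all invariant factors of ∂_1 are 1 so no torsion. So H_0 ≅ Z.
rank ∂_1 = 4, rank ∂_2 = 6 ⇒ b_1 = 10 − 4 − 6 = 0; all invariant factors of ∂_2 are 1 so no torsion. So H_1 ≅ 0.
rank ∂_2 = 6, rank ∂_3 = 4 ⇒ b_2 = 10 − 6 − 4 = 0; all invariant factors of ∂_3 are 1 so no torsion. So H_2 ≅ 0.
rank ∂_3 = 4, rank ∂_4 = 0 ⇒ b_3 = 5 − 4 − 0 = 1. So H_3 ≅ Z.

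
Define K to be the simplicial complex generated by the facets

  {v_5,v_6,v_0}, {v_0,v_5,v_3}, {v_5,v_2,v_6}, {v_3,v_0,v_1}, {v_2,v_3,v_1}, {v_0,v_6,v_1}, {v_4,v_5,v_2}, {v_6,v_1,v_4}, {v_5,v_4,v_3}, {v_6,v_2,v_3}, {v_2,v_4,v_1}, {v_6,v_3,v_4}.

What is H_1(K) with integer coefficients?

We work with the vertex ordering v_0 < v_1 < v_2 < v_3 < v_4 < v_5 < v_6. The simplices of K, each written with vertices in increasing order, are:

  0-simplices (7): [v_0], [v_1], [v_2], [v_3], [v_4], [v_5], [v_6]
  1-simplices (18): (18 of them)
  2-simplices (12): (12 of them)

Hence C_0 ≅ Z^7, C_1 ≅ Z^18, C_2 ≅ Z^12.

Boundary ∂_1: C_1 → C_0 is given by ∂[p,q] = [q] − [p].
The resulting 7×18 matrix has rank 6, and its Smith normal form has invariant factors (1,1,1,1,1,1).

∂_2: C_2 → C_1 acts by ∂[p,q,r] = [q,r] − [p,r] + [p,q]. For instance
  ∂[v_2,v_5,v_6] = [v_5,v_6] − [v_2,v_6] + [v_2,v_5],
  ∂[v_1,v_2,v_4] = [v_2,v_4] − [v_1,v_4] + [v_1,v_2].
This gives a 18×12 integer matrix of rank 12; reducing to Smith normal form yields diagonal entries (1,1,1,1,1,1,1,1,1,1,1,2).

Now H_k = ker ∂_k / im ∂_{k+1}, so:

  H_1: rank ker ∂_1 − rank ∂_2 = (18 − 6) − 12 = 0, and ∂_2 has invariant factor 2 > 1, so H_1 ≅ Z_2.

H_1 ≅ Z_2.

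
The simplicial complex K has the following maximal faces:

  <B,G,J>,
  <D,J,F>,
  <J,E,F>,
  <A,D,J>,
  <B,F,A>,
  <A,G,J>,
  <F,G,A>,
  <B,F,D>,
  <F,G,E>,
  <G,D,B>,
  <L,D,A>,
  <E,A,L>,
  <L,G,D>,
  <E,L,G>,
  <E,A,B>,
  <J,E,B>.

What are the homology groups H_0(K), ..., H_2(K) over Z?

We work with the vertex ordering A < B < D < E < F < G < J < L. The simplices of K, each written with vertices in increasing order, are:

  0-simplices (8): A, B, D, E, F, G, J, L
  1-simplices (24): AB, AD, AE, AF, AG, AJ, AL, BD, BE, BF, BG, BJ, DF, DG, DJ, DL, EF, EG, EJ, EL, FG, FJ, GJ, GL
  2-simplices (16): ABE, ABF, ADJ, ADL, AEL, AFG, AGJ, BDF, BDG, BEJ, BGJ, DFJ, DGL, EFG, EFJ, EGL

Hence C_0 ≅ Z^8, C_1 ≅ Z^24, C_2 ≅ Z^16.

The boundary map ∂_1: C_1 → C_0 maps an edge to its endpoints' difference, ∂[p,q] = q − p. For instance
  ∂BF = F − B.
The 8×24 boundary matrix has rank 7 and Smith normal form diag(1,1,1,1,1,1,1).

The boundary map ∂_2: C_2 → C_1 acts by ∂[p,q,r] = [q,r] − [p,r] + [p,q]. For instance
  ∂AEL = EL − AL + AE,
  ∂DFJ = FJ − DJ + DF.
This gives a 24×16 integer matrix of rank 15; reducing to Smith normal form yields diagonal entries (1,1,1,1,1,1,1,1,1,1,1,1,1,1,1).

Now H_k = ker ∂_k / im ∂_{k+1}, so:

  H_0: rank C_0 − rank ∂_1 = 8 − 7 = 1, and the invariant factors of ∂_1 are all 1, so H_0 ≅ Z.
  H_1: rank ker ∂_1 − rank ∂_2 = (24 − 7) − 15 = 2, and the invariant factors of ∂_2 are all 1, so H_1 ≅ Z^2.
  H_2: rank ker ∂_2 − rank ∂_3 = (16 − 15) − 0 = 1, and there is no ∂_3, so H_2 ≅ Z.

As a check, the Euler characteristic is 8 − 24 + 16 = 0, which agrees with 1 − 2 + 1 = 0.

H_0 = Z,  H_1 = Z^2,  H_2 = Z.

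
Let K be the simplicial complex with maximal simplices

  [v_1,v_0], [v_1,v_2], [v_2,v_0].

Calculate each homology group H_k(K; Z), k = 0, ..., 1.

H_0 = Z,  H_1 = Z.

Order the vertices as v_0 < v_1 < v_2. Listing each simplex with vertices in this order, K has dimension 1 with simplices:

  0-simplices (3): [v_0], [v_1], [v_2]
  1-simplices (3): [v_0,v_1], [v_0,v_2], [v_1,v_2]

so the chain groups are C_0 ≅ Z^3, C_1 ≅ Z^3.

∂_1: C_1 → C_0 is given by ∂[p,q] = [q] − [p]. For instance
  ∂[v_0,v_1] = [v_1] − [v_0].
The resulting 3×3 matrix has rank 2, and its Smith normal form has invariant factors (1,1).

From H_k ≅ ker(∂_k) / im(∂_{k+1}) we obtain:

  H_0: rank C_0 − rank ∂_1 = 3 − 2 = 1, and the invariant factors of ∂_1 are all 1, so H_0 = Z.
  H_1: rank ker ∂_1 − rank ∂_2 = (3 − 2) − 0 = 1, and there is no ∂_2, so H_1 = Z.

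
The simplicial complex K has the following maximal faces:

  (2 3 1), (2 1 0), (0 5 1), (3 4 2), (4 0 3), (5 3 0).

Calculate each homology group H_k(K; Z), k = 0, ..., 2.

Order the vertices as 0 < 1 < 2 < 3 < 4 < 5. Listing each simplex with vertices in this order, K has dimension 2 with simplices:

  0-simplices (6): [0], [1], [2], [3], [4], [5]
  1-simplices (12): [0,1], [0,2], [0,3], [0,4], [0,5], [1,2], [1,3], [1,5], [2,3], [2,4], [3,4], [3,5]
  2-simplices (6): [0,1,2], [0,1,5], [0,3,4], [0,3,5], [1,2,3], [2,3,4]

giving chain groups C_0 ≅ Z^6, C_1 ≅ Z^12, C_2 ≅ Z^6.

Boundary ∂_1: C_1 → C_0 maps an edge to its endpoints' difference, ∂[p,q] = q − p. For instance
  ∂[0,5] = [5] − [0].
This gives a 6×12 integer matrix of rank 5; reducing to Smith normal form yields diagonal entries (1,1,1,1,1).

The boundary map ∂_2: C_2 → C_1 acts by ∂[p,q,r] = [q,r] − [p,r] + [p,q]. For instance
  ∂[0,1,5] = [1,5] − [0,5] + [0,1],
  ∂[2,3,4] = [3,4] − [2,4] + [2,3].
The resulting 12×6 matrix has rank 6, and its Smith normal form has invariant factors (1,1,1,1,1,1).

From H_k ≅ ker(∂_k) / im(∂_{k+1}) we obtain:

  H_0: rank C_0 − rank ∂_1 = 6 − 5 = 1, and the invariant factors of ∂_1 are all 1, so H_0 = Z.
  H_1: rank ker ∂_1 − rank ∂_2 = (12 − 5) − 6 = 1, and the invariant factors of ∂_2 are all 1, so H_1 = Z.
  H_2: rank ker ∂_2 − rank ∂_3 = (6 − 6) − 0 = 0, and there is no ∂_3, so H_2 = 0.

H_0 = Z,  H_1 = Z,  H_2 = 0.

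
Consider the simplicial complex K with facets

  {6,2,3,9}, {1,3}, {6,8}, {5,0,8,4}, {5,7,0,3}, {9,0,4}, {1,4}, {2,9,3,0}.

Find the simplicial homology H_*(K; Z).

Order the vertices as 0 < 1 < 2 < 3 < 4 < 5 < 6 < 7 < 8 < 9. Listing each simplex with vertices in this order, K has dimension 3 with simplices:

  0-simplices (10): [0], [1], [2], [3], [4], [5], [6], [7], [8], [9]
  1-simplices (23): [0,2], [0,3], [0,4], [0,5], [0,7], [0,8], [0,9], [1,3], [1,4], [2,3], [2,6], [2,9], [3,5], [3,6], [3,7], [3,9], [4,5], [4,8], [4,9], [5,7], [5,8], [6,8], [6,9]
  2-simplices (16): [0,2,3], [0,2,9], [0,3,5], [0,3,7], [0,3,9], [0,4,5], [0,4,8], [0,4,9], [0,5,7], [0,5,8], [2,3,6], [2,3,9], [2,6,9], [3,5,7], [3,6,9], [4,5,8]
  3-simplices (4): [0,2,3,9], [0,3,5,7], [0,4,5,8], [2,3,6,9]

Hence C_0 ≅ Z^10, C_1 ≅ Z^23, C_2 ≅ Z^16, C_3 ≅ Z^4.

Boundary ∂_1: C_1 → C_0 maps an edge to its endpoints' difference, ∂[p,q] = q − p. For instance
  ∂[3,9] = [9] − [3].
This gives a 10×23 integer matrix of rank 9; reducing to Smith normal form yields diagonal entries (1,1,1,1,1,1,1,1,1).

The boundary map ∂_2: C_2 → C_1 sends each 2-simplex [p,q,r] to [q,r] − [p,r] + [p,q]. For instance
  ∂[0,3,9] = [3,9] − [0,9] + [0,3],
  ∂[0,2,9] = [2,9] − [0,9] + [0,2].
As a 23×16 matrix over Z this has rank 12, with invariant factors (1,1,1,1,1,1,1,1,1,1,1,1).

Boundary ∂_3: C_3 → C_2 sends each 3-simplex σ to the alternating sum Σ_i (−1)^i (σ with its i-th vertex removed). For instance
  ∂[0,3,5,7] = [3,5,7] − [0,5,7] + [0,3,7] − [0,3,5],
  ∂[0,4,5,8] = [4,5,8] − [0,5,8] + [0,4,8] − [0,4,5].
The 16×4 boundary matrix has rank 4 and Smith normal form diag(1,1,1,1).

Reading off H_k = ker ∂_k / im ∂_{k+1}:

  H_0: rank C_0 − rank ∂_1 = 10 − 9 = 1, and the invariant factors of ∂_1 are all 1, so H_0 ≅ Z.
  H_1: rank ker ∂_1 − rank ∂_2 = (23 − 9) − 12 = 2, and the invariant factors of ∂_2 are all 1, so H_1 ≅ Z^2.
  H_2: rank ker ∂_2 − rank ∂_3 = (16 − 12) − 4 = 0, and the invariant factors of ∂_3 are all 1, so H_2 ≅ 0.
  H_3: rank ker ∂_3 − rank ∂_4 = (4 − 4) − 0 = 0, and there is no ∂_4, so H_3 ≅ 0.

As a check, the Euler characteristic is 10 − 23 + 16 − 4 = -1, which agrees with 1 − 2 + 0 − 0 = -1.

H_0 ≅ Z,  H_1 ≅ Z^2,  H_2 = 0,  H_3 = 0.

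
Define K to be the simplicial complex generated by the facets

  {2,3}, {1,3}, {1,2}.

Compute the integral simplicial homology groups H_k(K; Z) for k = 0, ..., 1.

H_0 ≅ Z,  H_1 ≅ Z.

We work with the vertex ordering 1 < 2 < 3. The simplices of K, each written with vertices in increasing order, are:

  0-simplices (3): [1], [2], [3]
  1-simplices (3): [1,2], [1,3], [2,3]

giving chain groups C_0 ≅ Z^3, C_1 ≅ Z^3.

The boundary map ∂_1: C_1 → C_0 sends each edge [p,q] (with p < q) to q − p.
The resulting 3×3 matrix has rank 2, and its Smith normal form has invariant factors (1,1).

Reading off H_k = ker ∂_k / im ∂_{k+1}:

  H_0: rank C_0 − rank ∂_1 = 3 − 2 = 1, and the invariant factors of ∂_1 are all 1, so H_0 ≅ Z.
  H_1: rank ker ∂_1 − rank ∂_2 = (3 − 2) − 0 = 1, and there is no ∂_2, so H_1 ≅ Z.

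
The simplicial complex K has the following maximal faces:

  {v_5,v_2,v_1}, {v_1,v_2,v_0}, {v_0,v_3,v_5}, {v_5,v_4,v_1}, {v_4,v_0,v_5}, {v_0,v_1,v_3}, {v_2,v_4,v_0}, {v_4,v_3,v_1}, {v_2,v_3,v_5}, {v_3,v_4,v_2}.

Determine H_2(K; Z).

H_2 = 0.

Take the total order v_0 < v_1 < v_2 < v_3 < v_4 < v_5 on the vertex set. Then K (dimension 2) consists of the simplices:

  0-simplices (6): [v_0], [v_1], [v_2], [v_3], [v_4], [v_5]
  1-simplices (15): (15 of them)
  2-simplices (10): [v_0,v_1,v_2], [v_0,v_1,v_3], [v_0,v_2,v_4], [v_0,v_3,v_5], [v_0,v_4,v_5], [v_1,v_2,v_5], [v_1,v_3,v_4], [v_1,v_4,v_5], [v_2,v_3,v_4], [v_2,v_3,v_5]

Hence C_0 ≅ Z^6, C_1 ≅ Z^15, C_2 ≅ Z^10.

∂_1: C_1 → C_0 sends each edge [p,q] (with p < q) to q − p. For instance
  ∂[v_1,v_4] = [v_4] − [v_1].
The resulting 6×15 matrix has rank 5, and its Smith normal form has invariant factors (1,1,1,1,1).

Boundary ∂_2: C_2 → C_1 acts by ∂[p,q,r] = [q,r] − [p,r] + [p,q]. For instance
  ∂[v_0,v_3,v_5] = [v_3,v_5] − [v_0,v_5] + [v_0,v_3],
  ∂[v_1,v_4,v_5] = [v_4,v_5] − [v_1,v_5] + [v_1,v_4].
As a 15×10 matrix over Z this has rank 10, with invariant factors (1,1,1,1,1,1,1,1,1,2).

From H_k ≅ ker(∂_k) / im(∂_{k+1}) we obtain:

  H_2: rank ker ∂_2 − rank ∂_3 = (10 − 10) − 0 = 0, and there is no ∂_3, so H_2 ≅ 0.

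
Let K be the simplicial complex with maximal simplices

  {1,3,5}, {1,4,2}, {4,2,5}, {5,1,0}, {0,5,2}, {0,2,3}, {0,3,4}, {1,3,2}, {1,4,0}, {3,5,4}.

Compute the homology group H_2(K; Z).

Take the total order 0 < 1 < 2 < 3 < 4 < 5 on the vertex set. Then K (dimension 2) consists of the simplices:

  0-simplices (6): [0], [1], [2], [3], [4], [5]
  1-simplices (15): [0,1], [0,2], [0,3], [0,4], [0,5], [1,2], [1,3], [1,4], [1,5], [2,3], [2,4], [2,5], [3,4], [3,5], [4,5]
  2-simplices (10): [0,1,4], [0,1,5], [0,2,3], [0,2,5], [0,3,4], [1,2,3], [1,2,4], [1,3,5], [2,4,5], [3,4,5]

so the chain groups are C_0 ≅ Z^6, C_1 ≅ Z^15, C_2 ≅ Z^10.

∂_1: C_1 → C_0 sends each edge [p,q] (with p < q) to q − p.
As a 6×15 matrix over Z this has rank 5, with invariant factors (1,1,1,1,1).

The boundary map ∂_2: C_2 → C_1 maps a triangle to the signed sum of its edges. For instance
  ∂[0,1,5] = [1,5] − [0,5] + [0,1],
  ∂[2,4,5] = [4,5] − [2,5] + [2,4].
This gives a 15×10 integer matrix of rank 10; reducing to Smith normal form yields diagonal entries (1,1,1,1,1,1,1,1,1,2).

Now H_k = ker ∂_k / im ∂_{k+1}, so:

  H_2: rank ker ∂_2 − rank ∂_3 = (10 − 10) − 0 = 0, and there is no ∂_3, so H_2 = 0.

H_2 = 0.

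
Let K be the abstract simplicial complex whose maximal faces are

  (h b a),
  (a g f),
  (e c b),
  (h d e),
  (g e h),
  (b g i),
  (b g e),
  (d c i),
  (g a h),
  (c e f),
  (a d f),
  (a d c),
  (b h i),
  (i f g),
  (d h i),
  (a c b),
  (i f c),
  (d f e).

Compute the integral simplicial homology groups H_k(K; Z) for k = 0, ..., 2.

H_0 ≅ Z,  H_1 ≅ Z ⊕ Z_2,  H_2 = 0.

Fix the vertex order a < b < c < d < e < f < g < h < i and write every simplex with vertices in increasing order. Then dim K = 2 and the simplices of K are:

  0-simplices (9): a, b, c, d, e, f, g, h, i
  1-simplices (27): ab, ac, ad, af, ag, ah, bc, be, bg, bh, bi, cd, ce, cf, ci, de, df, dh, di, ef, eg, eh, fg, fi, gh, gi, hi
  2-simplices (18): abc, abh, acd, adf, afg, agh, bce, beg, bgi, bhi, cdi, cef, cfi, def, deh, dhi, egh, fgi

Hence C_0 ≅ Z^9, C_1 ≅ Z^27, C_2 ≅ Z^18.

The boundary map ∂_1: C_1 → C_0 is given by ∂[p,q] = [q] − [p]. For instance
  ∂cf = f − c.
The 9×27 boundary matrix has rank 8 and Smith normal form diag(1,1,1,1,1,1,1,1).

∂_2: C_2 → C_1 acts by ∂[p,q,r] = [q,r] − [p,r] + [p,q]. For instance
  ∂acd = cd − ad + ac,
  ∂cdi = di − ci + cd.
The resulting 27×18 matrix has rank 18, and its Smith normal form has invariant factors (1,1,1,1,1,1,1,1,1,1,1,1,1,1,1,1,1,2).

Now H_k = ker ∂_k / im ∂_{k+1}, so:

  H_0: rank C_0 − rank ∂_1 = 9 − 8 = 1, and the invariant factors of ∂_1 are all 1, so H_0 = Z.
  H_1: rank ker ∂_1 − rank ∂_2 = (27 − 8) − 18 = 1, and ∂_2 has invariant factor 2 > 1, so H_1 = Z ⊕ Z_2.
  H_2: rank ker ∂_2 − rank ∂_3 = (18 − 18) − 0 = 0, and there is no ∂_3, so H_2 = 0.

As a check, the Euler characteristic is 9 − 27 + 18 = 0, which agrees with 1 − 1 + 0 = 0.
(K is a triangulation of the Klein bottle.)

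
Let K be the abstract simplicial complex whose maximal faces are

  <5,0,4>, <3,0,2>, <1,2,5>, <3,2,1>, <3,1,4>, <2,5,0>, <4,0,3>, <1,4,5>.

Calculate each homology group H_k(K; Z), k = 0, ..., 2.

Order the vertices as 0 < 1 < 2 < 3 < 4 < 5. Listing each simplex with vertices in this order, K has dimension 2 with simplices:

  0-simplices (6): [0], [1], [2], [3], [4], [5]
  1-simplices (12): [0,2], [0,3], [0,4], [0,5], [1,2], [1,3], [1,4], [1,5], [2,3], [2,5], [3,4], [4,5]
  2-simplices (8): [0,2,3], [0,2,5], [0,3,4], [0,4,5], [1,2,3], [1,2,5], [1,3,4], [1,4,5]

so the chain groups are C_0 ≅ Z^6, C_1 ≅ Z^12, C_2 ≅ Z^8.

The boundary map ∂_1: C_1 → C_0 maps an edge to its endpoints' difference, ∂[p,q] = q − p. For instance
  ∂[0,3] = [3] − [0].
As a 6×12 matrix over Z this has rank 5, with invariant factors (1,1,1,1,1).

∂_2: C_2 → C_1 maps a triangle to the signed sum of its edges. For instance
  ∂[0,3,4] = [3,4] − [0,4] + [0,3],
  ∂[1,3,4] = [3,4] − [1,4] + [1,3].
This gives a 12×8 integer matrix of rank 7; reducing to Smith normal form yields diagonal entries (1,1,1,1,1,1,1).

Reading off H_k = ker ∂_k / im ∂_{k+1}:

  H_0: rank C_0 − rank ∂_1 = 6 − 5 = 1, and the invariant factors of ∂_1 are all 1, so H_0 = Z.
  H_1: rank ker ∂_1 − rank ∂_2 = (12 − 5) − 7 = 0, and the invariant factors of ∂_2 are all 1, so H_1 = 0.
  H_2: rank ker ∂_2 − rank ∂_3 = (8 − 7) − 0 = 1, and there is no ∂_3, so H_2 = Z.

H_0 ≅ Z,  H_1 = 0,  H_2 ≅ Z.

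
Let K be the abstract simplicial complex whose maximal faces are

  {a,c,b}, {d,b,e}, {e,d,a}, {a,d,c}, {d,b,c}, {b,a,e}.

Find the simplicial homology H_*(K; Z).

Fix the vertex order a < b < c < d < e and write every simplex with vertices in increasing order. Then dim K = 2 and the simplices of K are:

  0-simplices (5): a, b, c, d, e
  1-simplices (9): ab, ac, ad, ae, bc, bd, be, cd, de
  2-simplices (6): abc, abe, acd, ade, bcd, bde

so the chain groups are C_0 ≅ Z^5, C_1 ≅ Z^9, C_2 ≅ Z^6.

∂_1: C_1 → C_0 sends each edge [p,q] (with p < q) to q − p. For instance
  ∂ab = b − a.
The 5×9 boundary matrix has rank 4 and Smith normal form diag(1,1,1,1).

The boundary map ∂_2: C_2 → C_1 sends each 2-simplex [p,q,r] to [q,r] − [p,r] + [p,q]. For instance
  ∂acd = cd − ad + ac,
  ∂abc = bc − ac + ab.
The 9×6 boundary matrix has rank 5 and Smith normal form diag(1,1,1,1,1).

Now H_k = ker ∂_k / im ∂_{k+1}, so:

  H_0: rank C_0 − rank ∂_1 = 5 − 4 = 1, and the invariant factors of ∂_1 are all 1, so H_0 = Z.
  H_1: rank ker ∂_1 − rank ∂_2 = (9 − 4) − 5 = 0, and the invariant factors of ∂_2 are all 1, so H_1 = 0.
  H_2: rank ker ∂_2 − rank ∂_3 = (6 − 5) − 0 = 1, and there is no ∂_3, so H_2 = Z.

(K is a triangulation of the 2-sphere S^2.)

H_0 = Z,  H_1 = 0,  H_2 = Z.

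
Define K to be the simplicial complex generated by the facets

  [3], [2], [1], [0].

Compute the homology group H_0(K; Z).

Order the vertices as 0 < 1 < 2 < 3. Listing each simplex with vertices in this order, K has dimension 0 with simplices:

  0-simplices (4): [0], [1], [2], [3]

so the chain groups are C_0 ≅ Z^4.

Computing H_k = (kernel of ∂_k) / (image of ∂_{k+1}):

  H_0: rank C_0 − rank ∂_1 = 4 − 0 = 4, and there is no ∂_1, so H_0 = Z^4.

(K is a triangulation of a set of 4 points.)

H_0 = Z^4.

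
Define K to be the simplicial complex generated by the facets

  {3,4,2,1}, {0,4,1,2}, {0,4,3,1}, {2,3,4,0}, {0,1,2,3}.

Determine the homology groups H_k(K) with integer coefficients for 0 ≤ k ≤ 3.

Take the total order 0 < 1 < 2 < 3 < 4 on the vertex set. Then K (dimension 3) consists of the simplices:

  0-simplices (5): [0], [1], [2], [3], [4]
  1-simplices (10): [0,1], [0,2], [0,3], [0,4], [1,2], [1,3], [1,4], [2,3], [2,4], [3,4]
  2-simplices (10): [0,1,2], [0,1,3], [0,1,4], [0,2,3], [0,2,4], [0,3,4], [1,2,3], [1,2,4], [1,3,4], [2,3,4]
  3-simplices (5): [0,1,2,3], [0,1,2,4], [0,1,3,4], [0,2,3,4], [1,2,3,4]

giving chain groups C_0 ≅ Z^5, C_1 ≅ Z^10, C_2 ≅ Z^10, C_3 ≅ Z^5.

The boundary map ∂_1: C_1 → C_0 sends each edge [p,q] (with p < q) to q − p.
The 5×10 boundary matrix has rank 4 and Smith normal form diag(1,1,1,1).

∂_2: C_2 → C_1 sends each 2-simplex [p,q,r] to [q,r] − [p,r] + [p,q]. For instance
  ∂[0,2,3] = [2,3] − [0,3] + [0,2],
  ∂[0,1,3] = [1,3] − [0,3] + [0,1].
The resulting 10×10 matrix has rank 6, and its Smith normal form has invariant factors (1,1,1,1,1,1).

Boundary ∂_3: C_3 → C_2 sends each 3-simplex σ to the alternating sum Σ_i (−1)^i (σ with its i-th vertex removed). For instance
  ∂[0,1,2,3] = [1,2,3] − [0,2,3] + [0,1,3] − [0,1,2],
  ∂[0,1,3,4] = [1,3,4] − [0,3,4] + [0,1,4] − [0,1,3].
The 10×5 boundary matrix has rank 4 and Smith normal form diag(1,1,1,1).

Computing H_k = (kernel of ∂_k) / (image of ∂_{k+1}):

  H_0: rank C_0 − rank ∂_1 = 5 − 4 = 1, and the invariant factors of ∂_1 are all 1, so H_0 ≅ Z.
  H_1: rank ker ∂_1 − rank ∂_2 = (10 − 4) − 6 = 0, and the invariant factors of ∂_2 are all 1, so H_1 ≅ 0.
  H_2: rank ker ∂_2 − rank ∂_3 = (10 − 6) − 4 = 0, and the invariant factors of ∂_3 are all 1, so H_2 ≅ 0.
  H_3: rank ker ∂_3 − rank ∂_4 = (5 − 4) − 0 = 1, and there is no ∂_4, so H_3 ≅ Z.

As a check, the Euler characteristic is 5 − 10 + 10 − 5 = 0, which agrees with 1 − 0 + 0 − 1 = 0.

H_0 ≅ Z,  H_1 = 0,  H_2 = 0,  H_3 ≅ Z.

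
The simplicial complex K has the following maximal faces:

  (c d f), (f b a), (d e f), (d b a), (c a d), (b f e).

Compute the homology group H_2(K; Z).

H_2 ≅ 0.

K has 6 vertices, 12 edges, 6 triangles.
rank ∂_2 = 6, rank ∂_3 = 0 ⇒ b_2 = 6 − 6 − 0 = 0. So H_2 = 0.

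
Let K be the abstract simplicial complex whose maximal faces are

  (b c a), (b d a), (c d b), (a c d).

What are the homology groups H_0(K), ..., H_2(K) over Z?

We work with the vertex ordering a < b < c < d. The simplices of K, each written with vertices in increasing order, are:

  0-simplices (4): a, b, c, d
  1-simplices (6): ab, ac, ad, bc, bd, cd
  2-simplices (4): abc, abd, acd, bcd

giving chain groups C_0 ≅ Z^4, C_1 ≅ Z^6, C_2 ≅ Z^4.

Boundary ∂_1: C_1 → C_0 is given by ∂[p,q] = [q] − [p]. For instance
  ∂bc = c − b.
As a 4×6 matrix over Z this has rank 3, with invariant factors (1,1,1).

∂_2: C_2 → C_1 maps a triangle to the signed sum of its edges. For instance
  ∂abc = bc − ac + ab,
  ∂abd = bd − ad + ab.
As a 6×4 matrix over Z this has rank 3, with invariant factors (1,1,1).

From H_k ≅ ker(∂_k) / im(∂_{k+1}) we obtain:

  H_0: rank C_0 − rank ∂_1 = 4 − 3 = 1, and the invariant factors of ∂_1 are all 1, so H_0 = Z.
  H_1: rank ker ∂_1 − rank ∂_2 = (6 − 3) − 3 = 0, and the invariant factors of ∂_2 are all 1, so H_1 = 0.
  H_2: rank ker ∂_2 − rank ∂_3 = (4 − 3) − 0 = 1, and there is no ∂_3, so H_2 = Z.

As a check, the Euler characteristic is 4 − 6 + 4 = 2, which agrees with 1 − 0 + 1 = 2.

H_0 ≅ Z,  H_1 = 0,  H_2 ≅ Z.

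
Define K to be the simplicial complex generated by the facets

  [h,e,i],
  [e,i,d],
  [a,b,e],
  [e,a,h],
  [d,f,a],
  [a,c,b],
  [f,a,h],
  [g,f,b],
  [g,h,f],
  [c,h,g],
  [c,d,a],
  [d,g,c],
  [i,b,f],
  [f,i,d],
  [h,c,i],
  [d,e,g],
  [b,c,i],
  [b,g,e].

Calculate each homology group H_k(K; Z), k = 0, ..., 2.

Order the vertices as a < b < c < d < e < f < g < h < i. Listing each simplex with vertices in this order, K has dimension 2 with simplices:

  0-simplices (9): a, b, c, d, e, f, g, h, i
  1-simplices (27): ab, ac, ad, ae, af, ah, bc, be, bf, bg, bi, cd, cg, ch, ci, de, df, dg, di, eg, eh, ei, fg, fh, fi, gh, hi
  2-simplices (18): abc, abe, acd, adf, aeh, afh, bci, beg, bfg, bfi, cdg, cgh, chi, deg, dei, dfi, ehi, fgh

Hence C_0 ≅ Z^9, C_1 ≅ Z^27, C_2 ≅ Z^18.

Boundary ∂_1: C_1 → C_0 is given by ∂[p,q] = [q] − [p].
This gives a 9×27 integer matrix of rank 8; reducing to Smith normal form yields diagonal entries (1,1,1,1,1,1,1,1).

∂_2: C_2 → C_1 sends each 2-simplex [p,q,r] to [q,r] − [p,r] + [p,q]. For instance
  ∂beg = eg − bg + be,
  ∂afh = fh − ah + af.
As a 27×18 matrix over Z this has rank 17, with invariant factors (1,1,1,1,1,1,1,1,1,1,1,1,1,1,1,1,1).

From H_k ≅ ker(∂_k) / im(∂_{k+1}) we obtain:

  H_0: rank C_0 − rank ∂_1 = 9 − 8 = 1, and the invariant factors of ∂_1 are all 1, so H_0 = Z.
  H_1: rank ker ∂_1 − rank ∂_2 = (27 − 8) − 17 = 2, and the invariant factors of ∂_2 are all 1, so H_1 = Z^2.
  H_2: rank ker ∂_2 − rank ∂_3 = (18 − 17) − 0 = 1, and there is no ∂_3, so H_2 = Z.

(K is a triangulation of the torus T^2.)

H_0 = Z,  H_1 = Z^2,  H_2 = Z.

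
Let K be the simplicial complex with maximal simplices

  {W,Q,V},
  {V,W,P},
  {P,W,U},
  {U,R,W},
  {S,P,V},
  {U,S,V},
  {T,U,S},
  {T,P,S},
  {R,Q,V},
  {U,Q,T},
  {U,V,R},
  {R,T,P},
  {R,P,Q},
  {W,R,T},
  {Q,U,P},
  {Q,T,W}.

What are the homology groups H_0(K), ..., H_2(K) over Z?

H_0 = Z,  H_1 = Z^2,  H_2 = Z.

K has 8 vertices, 24 edges, 16 triangles.
rank ∂_0 = 0, rank ∂_1 = 7 ⇒ b_0 = 8 − 0 − 7 = 1; all invariant factors of ∂_1 are 1 so no torsion. So H_0 ≅ Z.
rank ∂_1 = 7, rank ∂_2 = 15 ⇒ b_1 = 24 − 7 − 15 = 2; all invariant factors of ∂_2 are 1 so no torsion. So H_1 ≅ Z^2.
rank ∂_2 = 15, rank ∂_3 = 0 ⇒ b_2 = 16 − 15 − 0 = 1. So H_2 ≅ Z.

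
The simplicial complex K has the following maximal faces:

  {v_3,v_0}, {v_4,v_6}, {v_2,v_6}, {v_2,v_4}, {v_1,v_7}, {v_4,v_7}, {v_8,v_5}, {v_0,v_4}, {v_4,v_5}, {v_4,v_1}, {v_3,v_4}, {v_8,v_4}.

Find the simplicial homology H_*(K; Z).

H_0 = Z,  H_1 = Z^4.

Fix the vertex order v_0 < v_1 < v_2 < v_3 < v_4 < v_5 < v_6 < v_7 < v_8 and write every simplex with vertices in increasing order. Then dim K = 1 and the simplices of K are:

  0-simplices (9): [v_0], [v_1], [v_2], [v_3], [v_4], [v_5], [v_6], [v_7], [v_8]
  1-simplices (12): [v_0,v_3], [v_0,v_4], [v_1,v_4], [v_1,v_7], [v_2,v_4], [v_2,v_6], [v_3,v_4], [v_4,v_5], [v_4,v_6], [v_4,v_7], [v_4,v_8], [v_5,v_8]

Hence C_0 ≅ Z^9, C_1 ≅ Z^12.

Boundary ∂_1: C_1 → C_0 is given by ∂[p,q] = [q] − [p].
As a 9×12 matrix over Z this has rank 8, with invariant factors (1,1,1,1,1,1,1,1).

Computing H_k = (kernel of ∂_k) / (image of ∂_{k+1}):

  H_0: rank C_0 − rank ∂_1 = 9 − 8 = 1, and the invariant factors of ∂_1 are all 1, so H_0 = Z.
  H_1: rank ker ∂_1 − rank ∂_2 = (12 − 8) − 0 = 4, and there is no ∂_2, so H_1 = Z^4.

As a check, the Euler characteristic is 9 − 12 = -3, which agrees with 1 − 4 = -3.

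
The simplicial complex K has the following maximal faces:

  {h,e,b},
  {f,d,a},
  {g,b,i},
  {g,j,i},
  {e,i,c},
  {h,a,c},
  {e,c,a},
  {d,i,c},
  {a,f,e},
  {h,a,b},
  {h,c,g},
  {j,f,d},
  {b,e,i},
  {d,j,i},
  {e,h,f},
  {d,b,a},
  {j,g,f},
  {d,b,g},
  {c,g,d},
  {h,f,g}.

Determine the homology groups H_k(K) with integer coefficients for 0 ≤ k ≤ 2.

We work with the vertex ordering a < b < c < d < e < f < g < h < i < j. The simplices of K, each written with vertices in increasing order, are:

  0-simplices (10): a, b, c, d, e, f, g, h, i, j
  1-simplices (30): ab, ac, ad, ae, af, ah, bd, be, bg, bh, bi, cd, ce, cg, ch, ci, df, dg, di, dj, ef, eh, ei, fg, fh, fj, gh, gi, gj, ij
  2-simplices (20): abd, abh, ace, ach, adf, aef, bdg, beh, bei, bgi, cdg, cdi, cei, cgh, dfj, dij, efh, fgh, fgj, gij

giving chain groups C_0 ≅ Z^10, C_1 ≅ Z^30, C_2 ≅ Z^20.

Boundary ∂_1: C_1 → C_0 sends each edge [p,q] (with p < q) to q − p. For instance
  ∂ah = h − a.
The resulting 10×30 matrix has rank 9, and its Smith normal form has invariant factors (1,1,1,1,1,1,1,1,1).

The boundary map ∂_2: C_2 → C_1 acts by ∂[p,q,r] = [q,r] − [p,r] + [p,q]. For instance
  ∂dfj = fj − dj + df,
  ∂aef = ef − af + ae.
The resulting 30×20 matrix has rank 20, and its Smith normal form has invariant factors (1,1,1,1,1,1,1,1,1,1,1,1,1,1,1,1,1,1,1,2).

From H_k ≅ ker(∂_k) / im(∂_{k+1}) we obtain:

  H_0: rank C_0 − rank ∂_1 = 10 − 9 = 1, and the invariant factors of ∂_1 are all 1, so H_0 = Z.
  H_1: rank ker ∂_1 − rank ∂_2 = (30 − 9) − 20 = 1, and ∂_2 has invariant factor 2 > 1, so H_1 = Z × Z/2.
  H_2: rank ker ∂_2 − rank ∂_3 = (20 − 20) − 0 = 0, and there is no ∂_3, so H_2 = 0.

H_0 ≅ Z,  H_1 ≅ Z × Z/2,  H_2 = 0.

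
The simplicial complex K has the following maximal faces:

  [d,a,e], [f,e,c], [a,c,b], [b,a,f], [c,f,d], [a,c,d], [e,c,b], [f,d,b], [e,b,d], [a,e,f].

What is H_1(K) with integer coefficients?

H_1 ≅ Z/2.

K has 6 vertices, 15 edges, 10 triangles.
rank ∂_1 = 5, rank ∂_2 = 10 ⇒ b_1 = 15 − 5 − 10 = 0; ∂_2 has invariant factor(s) [2] giving torsion. So H_1 = Z/2.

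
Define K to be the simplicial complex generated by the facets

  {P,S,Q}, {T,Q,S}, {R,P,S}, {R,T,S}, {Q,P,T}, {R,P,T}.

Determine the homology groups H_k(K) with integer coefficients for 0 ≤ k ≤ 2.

We work with the vertex ordering P < Q < R < S < T. The simplices of K, each written with vertices in increasing order, are:

  0-simplices (5): P, Q, R, S, T
  1-simplices (9): PQ, PR, PS, PT, QS, QT, RS, RT, ST
  2-simplices (6): PQS, PQT, PRS, PRT, QST, RST

Hence C_0 ≅ Z^5, C_1 ≅ Z^9, C_2 ≅ Z^6.

The boundary map ∂_1: C_1 → C_0 maps an edge to its endpoints' difference, ∂[p,q] = q − p.
The 5×9 boundary matrix has rank 4 and Smith normal form diag(1,1,1,1).

Boundary ∂_2: C_2 → C_1 acts by ∂[p,q,r] = [q,r] − [p,r] + [p,q]. For instance
  ∂PQT = QT − PT + PQ,
  ∂PRT = RT − PT + PR.
This gives a 9×6 integer matrix of rank 5; reducing to Smith normal form yields diagonal entries (1,1,1,1,1).

Reading off H_k = ker ∂_k / im ∂_{k+1}:

  H_0: rank C_0 − rank ∂_1 = 5 − 4 = 1, and the invariant factors of ∂_1 are all 1, so H_0 = Z.
  H_1: rank ker ∂_1 − rank ∂_2 = (9 − 4) − 5 = 0, and the invariant factors of ∂_2 are all 1, so H_1 = 0.
  H_2: rank ker ∂_2 − rank ∂_3 = (6 − 5) − 0 = 1, and there is no ∂_3, so H_2 = Z.

(K is a triangulation of the 2-sphere S^2.)

H_0 = Z,  H_1 = 0,  H_2 = Z.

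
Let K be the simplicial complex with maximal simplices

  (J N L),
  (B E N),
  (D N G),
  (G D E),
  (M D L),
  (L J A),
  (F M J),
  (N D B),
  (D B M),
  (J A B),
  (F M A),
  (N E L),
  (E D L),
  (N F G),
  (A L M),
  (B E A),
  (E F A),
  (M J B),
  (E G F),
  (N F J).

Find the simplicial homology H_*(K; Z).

Fix the vertex order A < B < D < E < F < G < J < L < M < N and write every simplex with vertices in increasing order. Then dim K = 2 and the simplices of K are:

  0-simplices (10): A, B, D, E, F, G, J, L, M, N
  1-simplices (30): AB, AE, AF, AJ, AL, AM, BD, BE, BJ, BM, BN, DE, DG, DL, DM, DN, EF, EG, EL, EN, FG, FJ, FM, FN, GN, JL, JM, JN, LM, LN
  2-simplices (20): ABE, ABJ, AEF, AFM, AJL, ALM, BDM, BDN, BEN, BJM, DEG, DEL, DGN, DLM, EFG, ELN, FGN, FJM, FJN, JLN

Hence C_0 ≅ Z^10, C_1 ≅ Z^30, C_2 ≅ Z^20.

The boundary map ∂_1: C_1 → C_0 sends each edge [p,q] (with p < q) to q − p.
The resulting 10×30 matrix has rank 9, and its Smith normal form has invariant factors (1,1,1,1,1,1,1,1,1).

∂_2: C_2 → C_1 sends each 2-simplex [p,q,r] to [q,r] − [p,r] + [p,q]. For instance
  ∂JLN = LN − JN + JL,
  ∂FGN = GN − FN + FG.
As a 30×20 matrix over Z this has rank 20, with invariant factors (1,1,1,1,1,1,1,1,1,1,1,1,1,1,1,1,1,1,1,2).

From H_k ≅ ker(∂_k) / im(∂_{k+1}) we obtain:

  H_0: rank C_0 − rank ∂_1 = 10 − 9 = 1, and the invariant factors of ∂_1 are all 1, so H_0 = Z.
  H_1: rank ker ∂_1 − rank ∂_2 = (30 − 9) − 20 = 1, and ∂_2 has invariant factor 2 > 1, so H_1 = Z ⊕ Z/2.
  H_2: rank ker ∂_2 − rank ∂_3 = (20 − 20) − 0 = 0, and there is no ∂_3, so H_2 = 0.

As a check, the Euler characteristic is 10 − 30 + 20 = 0, which agrees with 1 − 1 + 0 = 0.

H_0 = Z,  H_1 = Z ⊕ Z/2,  H_2 = 0.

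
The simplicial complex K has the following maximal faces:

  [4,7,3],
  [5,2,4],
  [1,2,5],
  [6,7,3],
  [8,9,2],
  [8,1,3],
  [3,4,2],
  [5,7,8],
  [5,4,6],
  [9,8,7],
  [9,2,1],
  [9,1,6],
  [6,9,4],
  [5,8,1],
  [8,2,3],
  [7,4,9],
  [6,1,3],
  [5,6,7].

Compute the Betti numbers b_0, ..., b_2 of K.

b_0 = 1, b_1 = 1, b_2 = 0.

Order the vertices as 1 < 2 < 3 < 4 < 5 < 6 < 7 < 8 < 9. Listing each simplex with vertices in this order, K has dimension 2 with simplices:

  0-simplices (9): [1], [2], [3], [4], [5], [6], [7], [8], [9]
  1-simplices (27): (27 of them)
  2-simplices (18): [1,2,5], [1,2,9], [1,3,6], [1,3,8], [1,5,8], [1,6,9], [2,3,4], [2,3,8], [2,4,5], [2,8,9], [3,4,7], [3,6,7], [4,5,6], [4,6,9], [4,7,9], [5,6,7], [5,7,8], [7,8,9]

Hence C_0 ≅ Z^9, C_1 ≅ Z^27, C_2 ≅ Z^18.

The boundary map ∂_1: C_1 → C_0 sends each edge [p,q] (with p < q) to q − p. For instance
  ∂[1,8] = [8] − [1].
The 9×27 boundary matrix has rank 8 and Smith normal form diag(1,1,1,1,1,1,1,1).

Boundary ∂_2: C_2 → C_1 maps a triangle to the signed sum of its edges. For instance
  ∂[4,7,9] = [7,9] − [4,9] + [4,7],
  ∂[4,6,9] = [6,9] − [4,9] + [4,6].
The resulting 27×18 matrix has rank 18, and its Smith normal form has invariant factors (1,1,1,1,1,1,1,1,1,1,1,1,1,1,1,1,1,2).

Computing H_k = (kernel of ∂_k) / (image of ∂_{k+1}):

  H_0: rank C_0 − rank ∂_1 = 9 − 8 = 1, and the invariant factors of ∂_1 are all 1, so H_0 ≅ Z.
  H_1: rank ker ∂_1 − rank ∂_2 = (27 − 8) − 18 = 1, and ∂_2 has invariant factor 2 > 1, so H_1 ≅ Z ⊕ Z/2.
  H_2: rank ker ∂_2 − rank ∂_3 = (18 − 18) − 0 = 0, and there is no ∂_3, so H_2 ≅ 0.

Hence the Betti numbers are b_0 = 1, b_1 = 1, b_2 = 0.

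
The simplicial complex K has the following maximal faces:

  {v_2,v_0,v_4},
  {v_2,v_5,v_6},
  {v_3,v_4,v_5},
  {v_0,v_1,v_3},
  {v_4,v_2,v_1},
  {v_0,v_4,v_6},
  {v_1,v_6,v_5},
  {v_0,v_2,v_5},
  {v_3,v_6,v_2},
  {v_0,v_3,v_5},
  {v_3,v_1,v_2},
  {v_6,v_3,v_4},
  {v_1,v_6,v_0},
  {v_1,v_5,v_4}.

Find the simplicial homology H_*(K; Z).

We work with the vertex ordering v_0 < v_1 < v_2 < v_3 < v_4 < v_5 < v_6. The simplices of K, each written with vertices in increasing order, are:

  0-simplices (7): [v_0], [v_1], [v_2], [v_3], [v_4], [v_5], [v_6]
  1-simplices (21): (21 of them)
  2-simplices (14): (14 of them)

so the chain groups are C_0 ≅ Z^7, C_1 ≅ Z^21, C_2 ≅ Z^14.

Boundary ∂_1: C_1 → C_0 is given by ∂[p,q] = [q] − [p].
The resulting 7×21 matrix has rank 6, and its Smith normal form has invariant factors (1,1,1,1,1,1).

∂_2: C_2 → C_1 acts by ∂[p,q,r] = [q,r] − [p,r] + [p,q]. For instance
  ∂[v_1,v_2,v_3] = [v_2,v_3] − [v_1,v_3] + [v_1,v_2],
  ∂[v_1,v_4,v_5] = [v_4,v_5] − [v_1,v_5] + [v_1,v_4].
The resulting 21×14 matrix has rank 13, and its Smith normal form has invariant factors (1,1,1,1,1,1,1,1,1,1,1,1,1).

From H_k ≅ ker(∂_k) / im(∂_{k+1}) we obtain:

  H_0: rank C_0 − rank ∂_1 = 7 − 6 = 1, and the invariant factors of ∂_1 are all 1, so H_0 ≅ Z.
  H_1: rank ker ∂_1 − rank ∂_2 = (21 − 6) − 13 = 2, and the invariant factors of ∂_2 are all 1, so H_1 ≅ Z^2.
  H_2: rank ker ∂_2 − rank ∂_3 = (14 − 13) − 0 = 1, and there is no ∂_3, so H_2 ≅ Z.

As a check, the Euler characteristic is 7 − 21 + 14 = 0, which agrees with 1 − 2 + 1 = 0.
(K is a triangulation of the torus T^2.)

H_0 ≅ Z,  H_1 ≅ Z^2,  H_2 ≅ Z.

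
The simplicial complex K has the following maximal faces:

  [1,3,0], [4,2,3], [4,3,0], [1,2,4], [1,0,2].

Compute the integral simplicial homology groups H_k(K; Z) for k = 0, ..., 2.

H_0 ≅ Z,  H_1 ≅ Z,  H_2 = 0.

We work with the vertex ordering 0 < 1 < 2 < 3 < 4. The simplices of K, each written with vertices in increasing order, are:

  0-simplices (5): [0], [1], [2], [3], [4]
  1-simplices (10): [0,1], [0,2], [0,3], [0,4], [1,2], [1,3], [1,4], [2,3], [2,4], [3,4]
  2-simplices (5): [0,1,2], [0,1,3], [0,3,4], [1,2,4], [2,3,4]

giving chain groups C_0 ≅ Z^5, C_1 ≅ Z^10, C_2 ≅ Z^5.

The boundary map ∂_1: C_1 → C_0 maps an edge to its endpoints' difference, ∂[p,q] = q − p. For instance
  ∂[1,2] = [2] − [1].
As a 5×10 matrix over Z this has rank 4, with invariant factors (1,1,1,1).

Boundary ∂_2: C_2 → C_1 sends each 2-simplex [p,q,r] to [q,r] − [p,r] + [p,q]. For instance
  ∂[0,3,4] = [3,4] − [0,4] + [0,3],
  ∂[2,3,4] = [3,4] − [2,4] + [2,3].
This gives a 10×5 integer matrix of rank 5; reducing to Smith normal form yields diagonal entries (1,1,1,1,1).

Now H_k = ker ∂_k / im ∂_{k+1}, so:

  H_0: rank C_0 − rank ∂_1 = 5 − 4 = 1, and the invariant factors of ∂_1 are all 1, so H_0 ≅ Z.
  H_1: rank ker ∂_1 − rank ∂_2 = (10 − 4) − 5 = 1, and the invariant factors of ∂_2 are all 1, so H_1 ≅ Z.
  H_2: rank ker ∂_2 − rank ∂_3 = (5 − 5) − 0 = 0, and there is no ∂_3, so H_2 ≅ 0.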